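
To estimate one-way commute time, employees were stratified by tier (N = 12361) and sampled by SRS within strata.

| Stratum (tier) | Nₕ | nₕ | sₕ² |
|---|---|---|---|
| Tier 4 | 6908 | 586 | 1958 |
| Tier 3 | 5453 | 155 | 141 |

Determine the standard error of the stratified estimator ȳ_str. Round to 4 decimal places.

1.0616

Var(ȳ_str) = Σₕ Wₕ²(1 − fₕ)sₕ²/nₕ with Wₕ = Nₕ/N, N = 12361.
Tier 4: Wₕ = 0.55885446; term = 0.55885446²·(1 − 0.08482918)·1958/586 = 0.95502486.
Tier 3: Wₕ = 0.44114554; term = 0.44114554²·(1 − 0.02842472)·141/155 = 0.17199969.
Sum = 1.1270246.
SE = √(1.1270246) = 1.0616.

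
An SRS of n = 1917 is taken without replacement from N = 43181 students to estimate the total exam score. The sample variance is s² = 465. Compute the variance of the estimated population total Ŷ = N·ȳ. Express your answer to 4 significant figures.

4.322 × 10^8

Var(Ŷ) = N²·Var(ȳ) = N²·(1 − n/N)·s²/n.
f = 1917/43181 = 0.04439453; Var(ȳ) = 0.95560547·465/1917 = 0.23179789.
Var(Ŷ) = 43181² · 0.23179789 = 4.3221006 × 10^8.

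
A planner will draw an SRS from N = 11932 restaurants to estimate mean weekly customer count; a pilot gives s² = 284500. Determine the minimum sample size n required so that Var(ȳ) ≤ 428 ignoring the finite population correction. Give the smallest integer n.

Without fpc, n₀ = s²/D = 284500/428 = 664.7196.
Rounding up, n = 665.

665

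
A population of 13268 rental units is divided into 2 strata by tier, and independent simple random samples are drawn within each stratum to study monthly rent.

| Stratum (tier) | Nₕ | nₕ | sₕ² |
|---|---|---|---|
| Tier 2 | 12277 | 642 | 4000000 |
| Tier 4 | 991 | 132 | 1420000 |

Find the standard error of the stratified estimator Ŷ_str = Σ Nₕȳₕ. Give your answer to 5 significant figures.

948230

Var(Ŷ_str) = Σₕ Nₕ²(1 − fₕ)sₕ²/nₕ.
Tier 2: 12277²·(1 − 642/12277)·4000000/642 = 8.8998688 × 10^11.
Tier 4: 991²·(1 − 132/991)·1420000/132 = 9.1575908 × 10^9.
Sum = 8.9914447 × 10^11.
SE = √(8.9914447 × 10^11) = 948230.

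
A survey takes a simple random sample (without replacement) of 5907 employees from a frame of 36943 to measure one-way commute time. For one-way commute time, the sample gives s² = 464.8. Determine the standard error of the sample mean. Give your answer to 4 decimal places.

0.2571

Under SRS without replacement, Var(ȳ) = (1 − f)·s²/n with f = n/N = 5907/36943 = 0.15989497.
Var(ȳ) = (1 − 0.15989497)·464.8/5907 = 0.84010503·0.078686304 = 0.06610476.
SE(ȳ) = √(0.06610476) = 0.2571.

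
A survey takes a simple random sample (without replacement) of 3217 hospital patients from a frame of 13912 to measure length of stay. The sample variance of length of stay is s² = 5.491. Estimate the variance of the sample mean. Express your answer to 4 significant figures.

Under SRS without replacement, Var(ȳ) = (1 − f)·s²/n with f = n/N = 3217/13912 = 0.23123922.
Var(ȳ) = (1 − 0.23123922)·5.491/3217 = 0.76876078·0.0017068698 = 0.0013121745.

0.001312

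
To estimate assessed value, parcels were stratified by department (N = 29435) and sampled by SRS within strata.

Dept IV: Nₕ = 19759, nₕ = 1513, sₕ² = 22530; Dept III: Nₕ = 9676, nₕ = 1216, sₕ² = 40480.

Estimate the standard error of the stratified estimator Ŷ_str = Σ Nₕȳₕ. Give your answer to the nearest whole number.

89964

Var(Ŷ_str) = Σₕ Nₕ²(1 − fₕ)sₕ²/nₕ.
Dept IV: 19759²·(1 − 1513/19759)·22530/1513 = 5.368524 × 10^9.
Dept III: 9676²·(1 − 1216/9676)·40480/1216 = 2.7250417 × 10^9.
Sum = 8.0935657 × 10^9.
SE = √(8.0935657 × 10^9) = 89964.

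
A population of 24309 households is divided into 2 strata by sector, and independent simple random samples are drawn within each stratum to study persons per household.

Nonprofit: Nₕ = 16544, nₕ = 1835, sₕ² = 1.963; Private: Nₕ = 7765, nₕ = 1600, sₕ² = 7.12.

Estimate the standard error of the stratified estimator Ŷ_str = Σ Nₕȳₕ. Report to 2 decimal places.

688.00

Var(Ŷ_str) = Σₕ Nₕ²(1 − fₕ)sₕ²/nₕ.
Nonprofit: 16544²·(1 − 1835/16544)·1.963/1835 = 260320.22.
Private: 7765²·(1 − 1600/7765)·7.12/1600 = 213026.95.
Sum = 473347.17.
SE = √(473347.17) = 688.00.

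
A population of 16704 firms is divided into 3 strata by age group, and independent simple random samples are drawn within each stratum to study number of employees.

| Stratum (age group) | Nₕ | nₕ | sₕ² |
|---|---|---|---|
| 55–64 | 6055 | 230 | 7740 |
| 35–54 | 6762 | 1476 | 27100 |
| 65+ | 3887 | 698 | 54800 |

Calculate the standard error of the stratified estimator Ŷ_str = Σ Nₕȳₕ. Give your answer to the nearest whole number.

53070

Var(Ŷ_str) = Σₕ Nₕ²(1 − fₕ)sₕ²/nₕ.
55–64: 6055²·(1 − 230/6055)·7740/230 = 1.1869248 × 10^9.
35–54: 6762²·(1 − 1476/6762)·27100/1476 = 6.5627409 × 10^8.
65+: 3887²·(1 − 698/3887)·54800/698 = 9.7318229 × 10^8.
Sum = 2.8163812 × 10^9.
SE = √(2.8163812 × 10^9) = 53070.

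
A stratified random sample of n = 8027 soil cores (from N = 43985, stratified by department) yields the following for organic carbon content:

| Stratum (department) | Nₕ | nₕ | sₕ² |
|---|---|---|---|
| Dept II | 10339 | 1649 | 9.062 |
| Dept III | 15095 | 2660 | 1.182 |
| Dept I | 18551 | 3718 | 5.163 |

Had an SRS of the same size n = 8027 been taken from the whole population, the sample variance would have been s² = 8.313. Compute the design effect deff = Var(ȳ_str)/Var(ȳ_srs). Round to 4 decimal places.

0.5856

Var(ȳ_str) = Σ Wₕ²(1−fₕ)sₕ²/nₕ with Wₕ = Nₕ/43985:
  Dept II: (10339/43985)²·(1−1649/10339)·9.062/1649 = 2.5520696 × 10^-4
  Dept III: (15095/43985)²·(1−2660/15095)·1.182/2660 = 4.3112733 × 10^-5
  Dept I: (18551/43985)²·(1−3718/18551)·5.163/3718 = 1.9750581 × 10^-4
  → Var(ȳ_str) = 4.958255 × 10^-4.
Var(ȳ_srs) = (1 − 8027/43985)·8.313/8027 = 8.466335 × 10^-4.
deff = (4.958255 × 10^-4) / (8.466335 × 10^-4) = 0.5856.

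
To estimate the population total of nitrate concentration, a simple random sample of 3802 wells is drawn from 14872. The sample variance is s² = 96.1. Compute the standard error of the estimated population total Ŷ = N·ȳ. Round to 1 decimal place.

Var(Ŷ) = N²·Var(ȳ) = N²·(1 − n/N)·s²/n.
f = 3802/14872 = 0.25564820; Var(ȳ) = 0.74435180·96.1/3802 = 0.018814363.
Var(Ŷ) = 14872² · 0.018814363 = 4.1612928 × 10^6.
SE(Ŷ) = √(4.1612928 × 10^6) = 2039.9.

2039.9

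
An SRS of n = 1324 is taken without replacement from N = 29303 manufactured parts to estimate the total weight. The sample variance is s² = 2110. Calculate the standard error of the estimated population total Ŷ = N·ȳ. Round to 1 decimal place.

36146.8

Var(Ŷ) = N²·Var(ȳ) = N²·(1 − n/N)·s²/n.
f = 1324/29303 = 0.04518309; Var(ȳ) = 0.95481691·2110/1324 = 1.5216493.
Var(Ŷ) = 29303² · 1.5216493 = 1.3065882 × 10^9.
SE(Ŷ) = √(1.3065882 × 10^9) = 36146.8.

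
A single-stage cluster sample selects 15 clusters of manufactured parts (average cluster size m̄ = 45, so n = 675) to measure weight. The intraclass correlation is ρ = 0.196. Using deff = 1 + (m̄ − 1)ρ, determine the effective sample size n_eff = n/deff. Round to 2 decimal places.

70.14

deff = 1 + (45 − 1)·0.196 = 1 + 8.624 = 9.624.
n_eff = 675 / 9.624 = 70.14.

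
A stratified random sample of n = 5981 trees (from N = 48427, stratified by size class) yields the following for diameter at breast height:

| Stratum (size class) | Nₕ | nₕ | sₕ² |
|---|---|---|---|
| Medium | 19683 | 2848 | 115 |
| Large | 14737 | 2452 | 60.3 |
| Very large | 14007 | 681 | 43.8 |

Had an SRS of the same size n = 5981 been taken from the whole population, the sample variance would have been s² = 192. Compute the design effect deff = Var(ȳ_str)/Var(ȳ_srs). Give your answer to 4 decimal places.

Var(ȳ_str) = Σ Wₕ²(1−fₕ)sₕ²/nₕ with Wₕ = Nₕ/48427:
  Medium: (19683/48427)²·(1−2848/19683)·115/2848 = 0.0057054137
  Large: (14737/48427)²·(1−2452/14737)·60.3/2452 = 0.0018984797
  Very large: (14007/48427)²·(1−681/14007)·43.8/681 = 0.0051191376
  → Var(ȳ_str) = 0.012723031.
Var(ȳ_srs) = (1 − 5981/48427)·192/5981 = 0.028136925.
deff = 0.012723031 / 0.028136925 = 0.4522.

0.4522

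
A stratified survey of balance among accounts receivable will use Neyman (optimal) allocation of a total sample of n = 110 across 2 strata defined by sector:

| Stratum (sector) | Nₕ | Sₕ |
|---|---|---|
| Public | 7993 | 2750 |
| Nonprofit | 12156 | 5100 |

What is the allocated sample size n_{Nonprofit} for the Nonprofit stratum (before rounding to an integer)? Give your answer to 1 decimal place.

Neyman allocation: nₕ = n·NₕSₕ / Σⱼ NⱼSⱼ.
Σ NⱼSⱼ = 7993·2750 + 12156·5100 = 8.397635 × 10^7.
n_{Nonprofit} = 110·12156·5100 / (8.397635 × 10^7) = 81.2.

81.2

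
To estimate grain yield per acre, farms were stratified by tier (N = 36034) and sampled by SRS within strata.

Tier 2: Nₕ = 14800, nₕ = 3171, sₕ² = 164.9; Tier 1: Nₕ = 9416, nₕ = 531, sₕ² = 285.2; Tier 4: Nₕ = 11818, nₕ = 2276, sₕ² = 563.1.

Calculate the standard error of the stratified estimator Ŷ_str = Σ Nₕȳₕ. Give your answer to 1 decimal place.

9043.5

Var(Ŷ_str) = Σₕ Nₕ²(1 − fₕ)sₕ²/nₕ.
Tier 2: 14800²·(1 − 3171/14800)·164.9/3171 = 8.9501126 × 10^6.
Tier 1: 9416²·(1 − 531/9416)·285.2/531 = 4.4934393 × 10^7.
Tier 4: 11818²·(1 − 2276/11818)·563.1/2276 = 2.7899516 × 10^7.
Sum = 8.1784022 × 10^7.
SE = √(8.1784022 × 10^7) = 9043.5.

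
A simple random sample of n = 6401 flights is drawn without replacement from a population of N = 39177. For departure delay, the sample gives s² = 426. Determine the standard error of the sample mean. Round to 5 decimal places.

Under SRS without replacement, Var(ȳ) = (1 − f)·s²/n with f = n/N = 6401/39177 = 0.16338668.
Var(ȳ) = (1 − 0.16338668)·426/6401 = 0.83661332·0.066552101 = 0.055678374.
SE(ȳ) = √(0.055678374) = 0.23596.

0.23596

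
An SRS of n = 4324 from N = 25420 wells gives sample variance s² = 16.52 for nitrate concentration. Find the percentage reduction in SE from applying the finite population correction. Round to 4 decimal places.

f = n/N = 4324/25420 = 0.17010228.
SE_no-fpc = √(s²/n) = 0.061810489; SE_fpc = √((1−f)s²/n) = 0.056308566.
Ratio = √(1−f) = 0.91098722. Reduction = 100·(1 − 0.91098722) = 8.9013%.

8.9013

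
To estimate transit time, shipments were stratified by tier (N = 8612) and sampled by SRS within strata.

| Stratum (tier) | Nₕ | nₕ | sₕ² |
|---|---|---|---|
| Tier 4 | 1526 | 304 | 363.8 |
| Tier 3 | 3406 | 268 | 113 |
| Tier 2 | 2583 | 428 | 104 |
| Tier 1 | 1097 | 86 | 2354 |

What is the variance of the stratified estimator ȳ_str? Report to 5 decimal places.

Var(ȳ_str) = Σₕ Wₕ²(1 − fₕ)sₕ²/nₕ with Wₕ = Nₕ/N, N = 8612.
Tier 4: Wₕ = 0.17719461; term = 0.17719461²·(1 − 0.19921363)·363.8/304 = 0.030088934.
Tier 3: Wₕ = 0.39549466; term = 0.39549466²·(1 − 0.07868467)·113/268 = 0.060762158.
Tier 2: Wₕ = 0.29993033; term = 0.29993033²·(1 − 0.16569880)·104/428 = 0.018236992.
Tier 1: Wₕ = 0.12738040; term = 0.12738040²·(1 − 0.07839562)·2354/86 = 0.40931508.
Sum = 0.51840316.

0.51840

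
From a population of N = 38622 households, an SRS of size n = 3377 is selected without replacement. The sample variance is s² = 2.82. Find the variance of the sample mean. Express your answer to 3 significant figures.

7.62 × 10^-4

Under SRS without replacement, Var(ȳ) = (1 − f)·s²/n with f = n/N = 3377/38622 = 0.08743721.
Var(ȳ) = (1 − 0.08743721)·2.82/3377 = 0.91256279·8.350607 × 10^-4 = 7.6204532 × 10^-4.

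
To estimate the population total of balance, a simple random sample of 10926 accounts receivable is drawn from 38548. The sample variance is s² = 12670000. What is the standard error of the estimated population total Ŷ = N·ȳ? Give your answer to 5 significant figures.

Var(Ŷ) = N²·Var(ȳ) = N²·(1 − n/N)·s²/n.
f = 10926/38548 = 0.28343883; Var(ȳ) = 0.71656117·12670000/10926 = 830.93813.
Var(Ŷ) = 38548² · 830.93813 = 1.2347311 × 10^12.
SE(Ŷ) = √(1.2347311 × 10^12) = 1.1112 × 10^6.

1.1112 × 10^6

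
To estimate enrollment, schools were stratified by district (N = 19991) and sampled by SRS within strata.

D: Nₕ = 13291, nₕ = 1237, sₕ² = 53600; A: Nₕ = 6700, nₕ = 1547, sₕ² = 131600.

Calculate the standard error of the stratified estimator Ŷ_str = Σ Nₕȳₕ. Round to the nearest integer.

99393

Var(Ŷ_str) = Σₕ Nₕ²(1 − fₕ)sₕ²/nₕ.
D: 13291²·(1 − 1237/13291)·53600/1237 = 6.9419892 × 10^9.
A: 6700²·(1 − 1547/6700)·131600/1547 = 2.9369768 × 10^9.
Sum = 9.878966 × 10^9.
SE = √(9.878966 × 10^9) = 99393.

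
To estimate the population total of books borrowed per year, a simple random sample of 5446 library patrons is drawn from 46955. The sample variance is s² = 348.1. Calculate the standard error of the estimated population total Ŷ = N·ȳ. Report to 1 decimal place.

11161.6

Var(Ŷ) = N²·Var(ȳ) = N²·(1 − n/N)·s²/n.
f = 5446/46955 = 0.11598339; Var(ȳ) = 0.88401661·348.1/5446 = 0.056504991.
Var(Ŷ) = 46955² · 0.056504991 = 1.2458062 × 10^8.
SE(Ŷ) = √(1.2458062 × 10^8) = 11161.6.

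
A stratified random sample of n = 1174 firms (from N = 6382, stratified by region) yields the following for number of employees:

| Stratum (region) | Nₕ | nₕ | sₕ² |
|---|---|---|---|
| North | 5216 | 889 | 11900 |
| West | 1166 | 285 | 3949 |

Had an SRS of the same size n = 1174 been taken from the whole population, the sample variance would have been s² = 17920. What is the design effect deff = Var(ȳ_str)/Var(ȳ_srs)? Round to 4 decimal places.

Var(ȳ_str) = Σ Wₕ²(1−fₕ)sₕ²/nₕ with Wₕ = Nₕ/6382:
  North: (5216/6382)²·(1−889/5216)·11900/889 = 7.4174748
  West: (1166/6382)²·(1−285/1166)·3949/285 = 0.34946455
  → Var(ȳ_str) = 7.7669394.
Var(ȳ_srs) = (1 − 1174/6382)·17920/1174 = 12.456157.
deff = 7.7669394 / 12.456157 = 0.6235.

0.6235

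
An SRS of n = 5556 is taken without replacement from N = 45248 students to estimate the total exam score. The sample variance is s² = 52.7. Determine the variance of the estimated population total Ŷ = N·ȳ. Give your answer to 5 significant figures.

1.7035 × 10^7

Var(Ŷ) = N²·Var(ȳ) = N²·(1 − n/N)·s²/n.
f = 5556/45248 = 0.12278996; Var(ȳ) = 0.87721004·52.7/5556 = 0.0083205488.
Var(Ŷ) = 45248² · 0.0083205488 = 1.7035338 × 10^7.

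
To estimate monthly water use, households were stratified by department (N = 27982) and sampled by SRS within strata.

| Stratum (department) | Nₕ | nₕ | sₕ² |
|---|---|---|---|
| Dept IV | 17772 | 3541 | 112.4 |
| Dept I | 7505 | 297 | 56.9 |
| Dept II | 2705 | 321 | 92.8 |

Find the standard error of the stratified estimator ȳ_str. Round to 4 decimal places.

Var(ȳ_str) = Σₕ Wₕ²(1 − fₕ)sₕ²/nₕ with Wₕ = Nₕ/N, N = 27982.
Dept IV: Wₕ = 0.63512258; term = 0.63512258²·(1 − 0.19924600)·112.4/3541 = 0.010253086.
Dept I: Wₕ = 0.26820813; term = 0.26820813²·(1 − 0.03957362)·56.9/297 = 0.013236214.
Dept II: Wₕ = 0.09666929; term = 0.09666929²·(1 − 0.11866913)·92.8/321 = 0.0023809976.
Sum = 0.025870298.
SE = √(0.025870298) = 0.1608.

0.1608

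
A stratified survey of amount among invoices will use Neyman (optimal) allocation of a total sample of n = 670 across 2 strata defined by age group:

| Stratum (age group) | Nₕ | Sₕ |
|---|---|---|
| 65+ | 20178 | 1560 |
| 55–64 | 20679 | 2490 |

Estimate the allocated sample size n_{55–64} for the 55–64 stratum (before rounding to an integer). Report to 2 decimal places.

415.81

Neyman allocation: nₕ = n·NₕSₕ / Σⱼ NⱼSⱼ.
Σ NⱼSⱼ = 20178·1560 + 20679·2490 = 8.296839 × 10^7.
n_{55–64} = 670·20679·2490 / (8.296839 × 10^7) = 415.81.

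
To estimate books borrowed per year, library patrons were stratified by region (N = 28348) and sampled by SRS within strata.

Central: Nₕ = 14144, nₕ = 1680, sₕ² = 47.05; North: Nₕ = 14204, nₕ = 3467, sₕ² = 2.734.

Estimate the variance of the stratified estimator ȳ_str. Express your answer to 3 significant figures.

Var(ȳ_str) = Σₕ Wₕ²(1 − fₕ)sₕ²/nₕ with Wₕ = Nₕ/N, N = 28348.
Central: Wₕ = 0.49894172; term = 0.49894172²·(1 − 0.11877828)·47.05/1680 = 0.0061437734.
North: Wₕ = 0.50105828; term = 0.50105828²·(1 − 0.24408617)·2.734/3467 = 1.4965576 × 10^-4.
Sum = 0.0062934292.

0.00629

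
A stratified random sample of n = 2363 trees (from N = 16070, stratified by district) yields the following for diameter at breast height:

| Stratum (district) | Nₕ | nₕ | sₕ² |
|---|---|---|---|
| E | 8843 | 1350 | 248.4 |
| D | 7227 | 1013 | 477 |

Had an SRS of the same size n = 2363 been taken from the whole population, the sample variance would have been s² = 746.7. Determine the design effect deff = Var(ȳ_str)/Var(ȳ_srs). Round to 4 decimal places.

0.4790

Var(ȳ_str) = Σ Wₕ²(1−fₕ)sₕ²/nₕ with Wₕ = Nₕ/16070:
  E: (8843/16070)²·(1−1350/8843)·248.4/1350 = 0.047210807
  D: (7227/16070)²·(1−1013/7227)·477/1013 = 0.081885402
  → Var(ȳ_str) = 0.12909621.
Var(ȳ_srs) = (1 − 2363/16070)·746.7/2363 = 0.26953115.
deff = 0.12909621 / 0.26953115 = 0.4790.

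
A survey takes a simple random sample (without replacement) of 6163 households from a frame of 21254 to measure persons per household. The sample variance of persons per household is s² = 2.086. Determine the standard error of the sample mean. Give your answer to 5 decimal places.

Under SRS without replacement, Var(ȳ) = (1 − f)·s²/n with f = n/N = 6163/21254 = 0.28996895.
Var(ȳ) = (1 − 0.28996895)·2.086/6163 = 0.71003105·3.3847152 × 10^-4 = 2.4032529 × 10^-4.
SE(ȳ) = √(2.4032529 × 10^-4) = 0.01550.

0.01550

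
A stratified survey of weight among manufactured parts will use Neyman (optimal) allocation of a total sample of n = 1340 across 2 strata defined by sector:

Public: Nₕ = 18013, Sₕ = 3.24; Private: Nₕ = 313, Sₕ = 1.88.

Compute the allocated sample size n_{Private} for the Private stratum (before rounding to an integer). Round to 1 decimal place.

Neyman allocation: nₕ = n·NₕSₕ / Σⱼ NⱼSⱼ.
Σ NⱼSⱼ = 18013·3.24 + 313·1.88 = 58950.56.
n_{Private} = 1340·313·1.88 / 58950.56 = 13.4.

13.4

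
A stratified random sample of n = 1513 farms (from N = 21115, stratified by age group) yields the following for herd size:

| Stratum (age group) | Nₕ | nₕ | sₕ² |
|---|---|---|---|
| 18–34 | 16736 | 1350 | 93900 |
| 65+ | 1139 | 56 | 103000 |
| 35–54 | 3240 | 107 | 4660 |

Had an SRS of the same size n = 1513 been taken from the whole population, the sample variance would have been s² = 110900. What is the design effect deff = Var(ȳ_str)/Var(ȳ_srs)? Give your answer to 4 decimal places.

0.6797

Var(ȳ_str) = Σ Wₕ²(1−fₕ)sₕ²/nₕ with Wₕ = Nₕ/21115:
  18–34: (16736/21115)²·(1−1350/16736)·93900/1350 = 40.172332
  65+: (1139/21115)²·(1−56/1139)·103000/56 = 5.0888448
  35–54: (3240/21115)²·(1−107/3240)·4660/107 = 0.99157455
  → Var(ȳ_str) = 46.252751.
Var(ȳ_srs) = (1 − 1513/21115)·110900/1513 = 68.045893.
deff = 46.252751 / 68.045893 = 0.6797.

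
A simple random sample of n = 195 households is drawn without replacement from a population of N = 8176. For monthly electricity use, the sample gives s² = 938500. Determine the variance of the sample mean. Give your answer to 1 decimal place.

4698.0

Under SRS without replacement, Var(ȳ) = (1 − f)·s²/n with f = n/N = 195/8176 = 0.02385029.
Var(ȳ) = (1 − 0.02385029)·938500/195 = 0.97614971·4812.8205 = 4698.0333.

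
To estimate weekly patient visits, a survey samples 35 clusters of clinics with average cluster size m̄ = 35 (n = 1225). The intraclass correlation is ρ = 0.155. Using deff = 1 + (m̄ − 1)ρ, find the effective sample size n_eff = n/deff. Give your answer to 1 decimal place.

deff = 1 + (35 − 1)·0.155 = 1 + 5.27 = 6.27.
n_eff = 1225 / 6.27 = 195.4.

195.4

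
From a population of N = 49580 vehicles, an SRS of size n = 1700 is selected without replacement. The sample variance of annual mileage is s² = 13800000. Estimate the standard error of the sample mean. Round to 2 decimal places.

Under SRS without replacement, Var(ȳ) = (1 − f)·s²/n with f = n/N = 1700/49580 = 0.03428802.
Var(ȳ) = (1 − 0.03428802)·13800000/1700 = 0.96571198·8117.6471 = 7839.309.
SE(ȳ) = √(7839.309) = 88.54.

88.54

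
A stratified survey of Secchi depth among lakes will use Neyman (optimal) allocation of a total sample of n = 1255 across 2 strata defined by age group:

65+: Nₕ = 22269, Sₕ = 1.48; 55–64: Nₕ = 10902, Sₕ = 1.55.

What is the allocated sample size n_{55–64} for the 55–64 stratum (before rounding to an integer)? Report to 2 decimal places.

425.37

Neyman allocation: nₕ = n·NₕSₕ / Σⱼ NⱼSⱼ.
Σ NⱼSⱼ = 22269·1.48 + 10902·1.55 = 49856.22.
n_{55–64} = 1255·10902·1.55 / 49856.22 = 425.37.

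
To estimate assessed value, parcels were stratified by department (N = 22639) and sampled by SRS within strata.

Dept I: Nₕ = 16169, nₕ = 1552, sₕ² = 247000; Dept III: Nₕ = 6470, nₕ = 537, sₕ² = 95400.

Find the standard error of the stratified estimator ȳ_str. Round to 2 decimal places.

9.31

Var(ȳ_str) = Σₕ Wₕ²(1 − fₕ)sₕ²/nₕ with Wₕ = Nₕ/N, N = 22639.
Dept I: Wₕ = 0.71420999; term = 0.71420999²·(1 − 0.09598615)·247000/1552 = 73.389202.
Dept III: Wₕ = 0.28579001; term = 0.28579001²·(1 − 0.08299845)·95400/537 = 13.305716.
Sum = 86.694918.
SE = √(86.694918) = 9.31.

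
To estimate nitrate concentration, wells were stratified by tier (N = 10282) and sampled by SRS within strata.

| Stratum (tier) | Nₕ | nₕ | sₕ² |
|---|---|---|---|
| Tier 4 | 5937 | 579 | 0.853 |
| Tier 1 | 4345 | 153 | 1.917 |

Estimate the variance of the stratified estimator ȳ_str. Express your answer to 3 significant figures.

0.00260

Var(ȳ_str) = Σₕ Wₕ²(1 − fₕ)sₕ²/nₕ with Wₕ = Nₕ/N, N = 10282.
Tier 4: Wₕ = 0.57741684; term = 0.57741684²·(1 − 0.09752400)·0.853/579 = 4.4328703 × 10^-4.
Tier 1: Wₕ = 0.42258316; term = 0.42258316²·(1 − 0.03521289)·1.917/153 = 0.0021586714.
Sum = 0.0026019584.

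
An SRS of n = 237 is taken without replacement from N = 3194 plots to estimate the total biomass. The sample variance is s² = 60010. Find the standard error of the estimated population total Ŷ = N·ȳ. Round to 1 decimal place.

48902.5

Var(Ŷ) = N²·Var(ȳ) = N²·(1 − n/N)·s²/n.
f = 237/3194 = 0.07420163; Var(ȳ) = 0.92579837·60010/237 = 234.4184.
Var(Ŷ) = 3194² · 234.4184 = 2.3914512 × 10^9.
SE(Ŷ) = √(2.3914512 × 10^9) = 48902.5.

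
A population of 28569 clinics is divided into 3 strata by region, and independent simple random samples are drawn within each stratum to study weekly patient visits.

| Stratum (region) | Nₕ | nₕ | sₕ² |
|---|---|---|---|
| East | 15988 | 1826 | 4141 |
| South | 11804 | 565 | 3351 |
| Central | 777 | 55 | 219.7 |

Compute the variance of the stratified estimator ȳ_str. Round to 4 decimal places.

1.5959

Var(ȳ_str) = Σₕ Wₕ²(1 − fₕ)sₕ²/nₕ with Wₕ = Nₕ/N, N = 28569.
East: Wₕ = 0.55962757; term = 0.55962757²·(1 − 0.11421066)·4141/1826 = 0.62911945.
South: Wₕ = 0.41317512; term = 0.41317512²·(1 − 0.04786513)·3351/565 = 0.96403494.
Central: Wₕ = 0.02719731; term = 0.02719731²·(1 − 0.07078507)·219.7/55 = 0.0027455889.
Sum = 1.5959.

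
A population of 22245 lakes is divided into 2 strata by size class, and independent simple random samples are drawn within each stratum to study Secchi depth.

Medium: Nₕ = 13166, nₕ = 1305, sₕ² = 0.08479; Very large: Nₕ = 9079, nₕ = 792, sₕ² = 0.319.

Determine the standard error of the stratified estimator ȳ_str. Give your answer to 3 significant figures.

0.00904

Var(ȳ_str) = Σₕ Wₕ²(1 − fₕ)sₕ²/nₕ with Wₕ = Nₕ/N, N = 22245.
Medium: Wₕ = 0.59186334; term = 0.59186334²·(1 − 0.09911894)·0.08479/1305 = 2.0504277 × 10^-5.
Very large: Wₕ = 0.40813666; term = 0.40813666²·(1 − 0.08723428)·0.319/792 = 6.124012 × 10^-5.
Sum = 8.1744397 × 10^-5.
SE = √(8.1744397 × 10^-5) = 0.00904.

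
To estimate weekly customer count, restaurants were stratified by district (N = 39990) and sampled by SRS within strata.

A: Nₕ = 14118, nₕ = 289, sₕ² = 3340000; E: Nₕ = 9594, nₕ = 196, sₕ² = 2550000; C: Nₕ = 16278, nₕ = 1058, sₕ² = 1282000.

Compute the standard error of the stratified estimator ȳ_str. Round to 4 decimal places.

Var(ȳ_str) = Σₕ Wₕ²(1 − fₕ)sₕ²/nₕ with Wₕ = Nₕ/N, N = 39990.
A: Wₕ = 0.35303826; term = 0.35303826²·(1 − 0.02047032)·3340000/289 = 1410.944.
E: Wₕ = 0.23990998; term = 0.23990998²·(1 − 0.02042944)·2550000/196 = 733.52759.
C: Wₕ = 0.40705176; term = 0.40705176²·(1 − 0.06499570)·1282000/1058 = 187.72203.
Sum = 2332.1936.
SE = √(2332.1936) = 48.2928.

48.2928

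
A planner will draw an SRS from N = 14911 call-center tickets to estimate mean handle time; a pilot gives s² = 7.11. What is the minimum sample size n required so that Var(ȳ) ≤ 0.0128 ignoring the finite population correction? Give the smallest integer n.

Without fpc, n₀ = s²/D = 7.11/0.0128 = 555.4688.
Rounding up, n = 556.

556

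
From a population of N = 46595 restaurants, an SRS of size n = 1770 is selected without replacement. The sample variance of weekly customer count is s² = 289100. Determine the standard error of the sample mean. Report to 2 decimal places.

Under SRS without replacement, Var(ȳ) = (1 − f)·s²/n with f = n/N = 1770/46595 = 0.03798691.
Var(ȳ) = (1 − 0.03798691)·289100/1770 = 0.96201309·163.33333 = 157.1288.
SE(ȳ) = √(157.1288) = 12.54.

12.54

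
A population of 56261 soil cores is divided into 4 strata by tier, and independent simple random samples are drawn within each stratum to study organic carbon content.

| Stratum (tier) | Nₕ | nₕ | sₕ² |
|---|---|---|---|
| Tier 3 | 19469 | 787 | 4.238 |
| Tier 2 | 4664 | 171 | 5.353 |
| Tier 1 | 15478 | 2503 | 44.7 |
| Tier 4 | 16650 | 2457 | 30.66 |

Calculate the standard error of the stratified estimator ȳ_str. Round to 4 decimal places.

Var(ȳ_str) = Σₕ Wₕ²(1 − fₕ)sₕ²/nₕ with Wₕ = Nₕ/N, N = 56261.
Tier 3: Wₕ = 0.34604788; term = 0.34604788²·(1 − 0.04042324)·4.238/787 = 6.1878295 × 10^-4.
Tier 2: Wₕ = 0.08289934; term = 0.08289934²·(1 − 0.03666381)·5.353/171 = 2.0724363 × 10^-4.
Tier 1: Wₕ = 0.27511065; term = 0.27511065²·(1 − 0.16171340)·44.7/2503 = 0.0011330628.
Tier 4: Wₕ = 0.29594213; term = 0.29594213²·(1 − 0.14756757)·30.66/2457 = 9.3162373 × 10^-4.
Sum = 0.0028907131.
SE = √(0.0028907131) = 0.0538.

0.0538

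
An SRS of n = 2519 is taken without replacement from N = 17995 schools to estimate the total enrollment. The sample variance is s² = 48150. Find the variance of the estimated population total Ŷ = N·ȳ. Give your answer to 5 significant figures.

5.3233 × 10^9

Var(Ŷ) = N²·Var(ȳ) = N²·(1 − n/N)·s²/n.
f = 2519/17995 = 0.13998333; Var(ȳ) = 0.86001667·48150/2519 = 16.438985.
Var(Ŷ) = 17995² · 16.438985 = 5.3232725 × 10^9.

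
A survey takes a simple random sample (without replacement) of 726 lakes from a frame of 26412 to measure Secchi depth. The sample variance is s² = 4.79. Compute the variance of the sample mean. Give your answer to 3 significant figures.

Under SRS without replacement, Var(ȳ) = (1 − f)·s²/n with f = n/N = 726/26412 = 0.02748751.
Var(ȳ) = (1 − 0.02748751)·4.79/726 = 0.97251249·0.0065977961 = 0.0064164392.

0.00642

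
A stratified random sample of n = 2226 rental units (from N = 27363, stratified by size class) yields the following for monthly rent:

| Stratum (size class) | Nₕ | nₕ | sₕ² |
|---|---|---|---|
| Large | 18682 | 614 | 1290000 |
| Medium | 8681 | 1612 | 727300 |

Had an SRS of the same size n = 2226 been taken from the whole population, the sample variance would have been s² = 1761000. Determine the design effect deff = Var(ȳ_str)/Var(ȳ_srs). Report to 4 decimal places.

1.3542

Var(ȳ_str) = Σ Wₕ²(1−fₕ)sₕ²/nₕ with Wₕ = Nₕ/27363:
  Large: (18682/27363)²·(1−614/18682)·1290000/614 = 947.16877
  Medium: (8681/27363)²·(1−1612/8681)·727300/1612 = 36.978464
  → Var(ȳ_str) = 984.14723.
Var(ȳ_srs) = (1 − 2226/27363)·1761000/2226 = 726.74814.
deff = 984.14723 / 726.74814 = 1.3542.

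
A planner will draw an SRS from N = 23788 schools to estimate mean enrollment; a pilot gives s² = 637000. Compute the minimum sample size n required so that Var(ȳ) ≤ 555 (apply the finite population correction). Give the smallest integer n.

Without fpc, n₀ = s²/D = 637000/555 = 1147.7477.
With fpc, (1 − n/N)·s²/n ≤ D requires n ≥ n₀/(1 + n₀/N) = 1147.7477/(1 + 1147.7477/23788) = 1094.9189.
Rounding up, n = 1095.

1095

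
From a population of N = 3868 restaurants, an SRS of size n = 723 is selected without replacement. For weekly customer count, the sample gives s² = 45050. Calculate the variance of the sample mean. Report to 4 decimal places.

50.6630

Under SRS without replacement, Var(ȳ) = (1 − f)·s²/n with f = n/N = 723/3868 = 0.18691830.
Var(ȳ) = (1 − 0.18691830)·45050/723 = 0.81308170·62.30982 = 50.662974.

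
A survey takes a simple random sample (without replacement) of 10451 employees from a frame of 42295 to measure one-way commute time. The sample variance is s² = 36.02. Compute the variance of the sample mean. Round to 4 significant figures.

Under SRS without replacement, Var(ȳ) = (1 − f)·s²/n with f = n/N = 10451/42295 = 0.24709777.
Var(ȳ) = (1 − 0.24709777)·36.02/10451 = 0.75290223·0.0034465601 = 0.0025949228.

0.002595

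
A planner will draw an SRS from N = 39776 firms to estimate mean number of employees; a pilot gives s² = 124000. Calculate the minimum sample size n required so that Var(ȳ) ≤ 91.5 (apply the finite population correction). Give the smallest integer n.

Without fpc, n₀ = s²/D = 124000/91.5 = 1355.1913.
With fpc, (1 − n/N)·s²/n ≤ D requires n ≥ n₀/(1 + n₀/N) = 1355.1913/(1 + 1355.1913/39776) = 1310.5404.
Rounding up, n = 1311.

1311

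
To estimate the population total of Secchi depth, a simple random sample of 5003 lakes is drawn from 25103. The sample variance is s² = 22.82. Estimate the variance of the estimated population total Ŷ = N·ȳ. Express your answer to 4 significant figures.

Var(Ŷ) = N²·Var(ȳ) = N²·(1 − n/N)·s²/n.
f = 5003/25103 = 0.19929889; Var(ȳ) = 0.80070111·22.82/5003 = 0.0036522085.
Var(Ŷ) = 25103² · 0.0036522085 = 2.3014779 × 10^6.

2.301 × 10^6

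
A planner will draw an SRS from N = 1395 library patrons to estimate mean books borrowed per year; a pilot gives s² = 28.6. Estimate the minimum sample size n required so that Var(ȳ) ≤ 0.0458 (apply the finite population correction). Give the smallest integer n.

Without fpc, n₀ = s²/D = 28.6/0.0458 = 624.4541.
With fpc, (1 − n/N)·s²/n ≤ D requires n ≥ n₀/(1 + n₀/N) = 624.4541/(1 + 624.4541/1395) = 431.3609.
Rounding up, n = 432.

432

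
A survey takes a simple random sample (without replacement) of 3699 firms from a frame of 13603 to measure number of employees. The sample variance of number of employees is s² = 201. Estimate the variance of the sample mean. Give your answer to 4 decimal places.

Under SRS without replacement, Var(ȳ) = (1 − f)·s²/n with f = n/N = 3699/13603 = 0.27192531.
Var(ȳ) = (1 − 0.27192531)·201/3699 = 0.72807469·0.054339011 = 0.039562858.

0.0396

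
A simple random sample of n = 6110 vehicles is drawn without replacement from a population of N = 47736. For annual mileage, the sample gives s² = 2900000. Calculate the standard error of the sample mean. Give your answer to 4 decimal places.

20.3441

Under SRS without replacement, Var(ȳ) = (1 − f)·s²/n with f = n/N = 6110/47736 = 0.12799564.
Var(ȳ) = (1 − 0.12799564)·2900000/6110 = 0.87200436·474.63175 = 413.88096.
SE(ȳ) = √(413.88096) = 20.3441.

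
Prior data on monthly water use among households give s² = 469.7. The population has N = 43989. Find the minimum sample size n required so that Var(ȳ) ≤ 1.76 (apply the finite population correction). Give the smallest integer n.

266

Without fpc, n₀ = s²/D = 469.7/1.76 = 266.8750.
With fpc, (1 − n/N)·s²/n ≤ D requires n ≥ n₀/(1 + n₀/N) = 266.8750/(1 + 266.8750/43989) = 265.2657.
Rounding up, n = 266.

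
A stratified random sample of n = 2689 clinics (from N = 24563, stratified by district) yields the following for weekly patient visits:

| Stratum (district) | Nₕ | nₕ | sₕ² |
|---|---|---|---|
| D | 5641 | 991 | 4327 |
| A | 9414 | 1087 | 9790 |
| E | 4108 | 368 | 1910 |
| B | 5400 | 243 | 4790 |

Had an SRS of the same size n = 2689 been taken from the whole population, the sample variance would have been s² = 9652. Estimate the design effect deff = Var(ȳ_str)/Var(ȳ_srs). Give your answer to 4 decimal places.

Var(ȳ_str) = Σ Wₕ²(1−fₕ)sₕ²/nₕ with Wₕ = Nₕ/24563:
  D: (5641/24563)²·(1−991/5641)·4327/991 = 0.18982765
  A: (9414/24563)²·(1−1087/9414)·9790/1087 = 1.1701811
  E: (4108/24563)²·(1−368/4108)·1910/368 = 0.13216753
  B: (5400/24563)²·(1−243/5400)·4790/243 = 0.90982384
  → Var(ȳ_str) = 2.4020001.
Var(ȳ_srs) = (1 − 2689/24563)·9652/2689 = 3.1964897.
deff = 2.4020001 / 3.1964897 = 0.7514.

0.7514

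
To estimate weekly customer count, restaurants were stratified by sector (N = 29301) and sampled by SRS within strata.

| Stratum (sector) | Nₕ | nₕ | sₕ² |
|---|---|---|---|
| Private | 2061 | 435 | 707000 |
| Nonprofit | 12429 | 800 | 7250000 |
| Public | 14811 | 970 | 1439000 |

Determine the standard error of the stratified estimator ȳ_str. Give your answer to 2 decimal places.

43.43

Var(ȳ_str) = Σₕ Wₕ²(1 − fₕ)sₕ²/nₕ with Wₕ = Nₕ/N, N = 29301.
Private: Wₕ = 0.07033890; term = 0.07033890²·(1 − 0.21106259)·707000/435 = 6.3440092.
Nonprofit: Wₕ = 0.42418347; term = 0.42418347²·(1 − 0.06436560)·7250000/800 = 1525.6738.
Public: Wₕ = 0.50547763; term = 0.50547763²·(1 − 0.06549186)·1439000/970 = 354.2224.
Sum = 1886.2402.
SE = √(1886.2402) = 43.43.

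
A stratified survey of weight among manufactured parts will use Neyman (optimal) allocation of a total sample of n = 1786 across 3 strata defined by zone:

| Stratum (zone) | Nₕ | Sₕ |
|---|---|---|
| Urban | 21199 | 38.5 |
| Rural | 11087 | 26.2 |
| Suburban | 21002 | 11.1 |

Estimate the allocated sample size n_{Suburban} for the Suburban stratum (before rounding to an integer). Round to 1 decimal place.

310.8

Neyman allocation: nₕ = n·NₕSₕ / Σⱼ NⱼSⱼ.
Σ NⱼSⱼ = 21199·38.5 + 11087·26.2 + 21002·11.1 = 1.3397631 × 10^6.
n_{Suburban} = 1786·21002·11.1 / (1.3397631 × 10^6) = 310.8.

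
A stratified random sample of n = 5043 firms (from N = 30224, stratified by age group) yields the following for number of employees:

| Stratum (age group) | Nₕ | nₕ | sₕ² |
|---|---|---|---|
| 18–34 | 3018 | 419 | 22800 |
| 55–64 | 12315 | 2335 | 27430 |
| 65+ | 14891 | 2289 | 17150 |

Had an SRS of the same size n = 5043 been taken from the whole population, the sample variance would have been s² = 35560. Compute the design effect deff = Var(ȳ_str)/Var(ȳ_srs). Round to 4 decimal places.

0.6106

Var(ȳ_str) = Σ Wₕ²(1−fₕ)sₕ²/nₕ with Wₕ = Nₕ/30224:
  18–34: (3018/30224)²·(1−419/3018)·22800/419 = 0.46724263
  55–64: (12315/30224)²·(1−2335/12315)·27430/2335 = 1.58052
  65+: (14891/30224)²·(1−2289/14891)·17150/2289 = 1.5391388
  → Var(ȳ_str) = 3.5869014.
Var(ȳ_srs) = (1 − 5043/30224)·35560/5043 = 5.8748099.
deff = 3.5869014 / 5.8748099 = 0.6106.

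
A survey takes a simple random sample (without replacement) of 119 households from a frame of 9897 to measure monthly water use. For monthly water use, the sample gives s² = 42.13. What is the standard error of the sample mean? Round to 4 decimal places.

Under SRS without replacement, Var(ȳ) = (1 − f)·s²/n with f = n/N = 119/9897 = 0.01202385.
Var(ȳ) = (1 − 0.01202385)·42.13/119 = 0.98797615·0.35403361 = 0.34977677.
SE(ȳ) = √(0.34977677) = 0.5914.

0.5914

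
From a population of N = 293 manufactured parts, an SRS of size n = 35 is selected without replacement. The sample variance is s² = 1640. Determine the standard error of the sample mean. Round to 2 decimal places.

6.42

Under SRS without replacement, Var(ȳ) = (1 − f)·s²/n with f = n/N = 35/293 = 0.11945392.
Var(ȳ) = (1 − 0.11945392)·1640/35 = 0.88054608·46.857143 = 41.259873.
SE(ȳ) = √(41.259873) = 6.42.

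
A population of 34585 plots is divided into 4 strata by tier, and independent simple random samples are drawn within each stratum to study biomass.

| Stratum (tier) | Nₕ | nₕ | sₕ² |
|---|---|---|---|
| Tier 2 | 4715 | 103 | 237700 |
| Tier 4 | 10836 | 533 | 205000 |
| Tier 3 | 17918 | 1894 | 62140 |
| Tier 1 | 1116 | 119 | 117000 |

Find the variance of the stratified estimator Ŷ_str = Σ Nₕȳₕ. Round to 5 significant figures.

1.0364 × 10^11

Var(Ŷ_str) = Σₕ Nₕ²(1 − fₕ)sₕ²/nₕ.
Tier 2: 4715²·(1 − 103/4715)·237700/103 = 5.0183732 × 10^10.
Tier 4: 10836²·(1 − 533/10836)·205000/533 = 4.2939734 × 10^10.
Tier 3: 17918²·(1 − 1894/17918)·62140/1894 = 9.4200182 × 10^9.
Tier 1: 1116²·(1 − 119/1116)·117000/119 = 1.093952 × 10^9.
Sum = 1.0363744 × 10^11.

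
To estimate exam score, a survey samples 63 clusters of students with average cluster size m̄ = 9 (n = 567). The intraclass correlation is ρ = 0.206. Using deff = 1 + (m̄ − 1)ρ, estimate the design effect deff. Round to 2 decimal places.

deff = 1 + (9 − 1)·0.206 = 1 + 1.648 = 2.648.

2.65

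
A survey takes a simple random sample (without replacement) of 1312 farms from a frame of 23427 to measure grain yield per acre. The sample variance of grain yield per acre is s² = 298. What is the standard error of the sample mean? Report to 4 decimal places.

Under SRS without replacement, Var(ȳ) = (1 − f)·s²/n with f = n/N = 1312/23427 = 0.05600376.
Var(ȳ) = (1 − 0.05600376)·298/1312 = 0.94399624·0.22713415 = 0.21441378.
SE(ȳ) = √(0.21441378) = 0.4630.

0.4630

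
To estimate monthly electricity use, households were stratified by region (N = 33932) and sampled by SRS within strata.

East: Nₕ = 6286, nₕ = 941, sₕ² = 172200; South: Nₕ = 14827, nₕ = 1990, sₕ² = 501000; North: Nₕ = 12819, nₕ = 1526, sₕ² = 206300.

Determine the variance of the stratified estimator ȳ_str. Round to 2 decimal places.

Var(ȳ_str) = Σₕ Wₕ²(1 − fₕ)sₕ²/nₕ with Wₕ = Nₕ/N, N = 33932.
East: Wₕ = 0.18525286; term = 0.18525286²·(1 − 0.14969774)·172200/941 = 5.3400668.
South: Wₕ = 0.43696216; term = 0.43696216²·(1 − 0.13421461)·501000/1990 = 41.61813.
North: Wₕ = 0.37778498; term = 0.37778498²·(1 − 0.11904205)·206300/1526 = 16.997665.
Sum = 63.955862.

63.96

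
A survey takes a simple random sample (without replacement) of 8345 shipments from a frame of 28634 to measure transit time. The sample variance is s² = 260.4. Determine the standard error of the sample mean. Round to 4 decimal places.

Under SRS without replacement, Var(ȳ) = (1 − f)·s²/n with f = n/N = 8345/28634 = 0.29143675.
Var(ȳ) = (1 − 0.29143675)·260.4/8345 = 0.70856325·0.031204314 = 0.02211023.
SE(ȳ) = √(0.02211023) = 0.1487.

0.1487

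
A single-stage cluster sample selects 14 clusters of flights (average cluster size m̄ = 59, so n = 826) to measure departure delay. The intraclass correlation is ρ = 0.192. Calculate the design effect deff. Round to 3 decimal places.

deff = 1 + (59 − 1)·0.192 = 1 + 11.136 = 12.136.

12.136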